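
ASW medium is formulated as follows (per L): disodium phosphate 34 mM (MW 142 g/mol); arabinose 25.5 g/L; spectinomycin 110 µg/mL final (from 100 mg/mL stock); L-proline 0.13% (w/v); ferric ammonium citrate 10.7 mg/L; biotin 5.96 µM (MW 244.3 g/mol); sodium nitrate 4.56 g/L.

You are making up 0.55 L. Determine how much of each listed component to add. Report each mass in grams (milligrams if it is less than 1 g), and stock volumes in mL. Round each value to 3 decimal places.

disodium phosphate 2.655 g; arabinose 14.025 g; spectinomycin 0.605 mL; L-proline 715.000 mg; ferric ammonium citrate 5.885 mg; biotin 0.801 mg; sodium nitrate 2.508 g

Scale factor relative to 1 L: 0.55.
disodium phosphate: 34 mmol/L × 142 g/mol × 0.55 L ÷ 1000 = 2.655 g
arabinose: 25.5 g/L × 0.55 L = 14.025 g
spectinomycin: dilute stock: 110 µg/mL × 550 mL ÷ 100000 µg/mL = 0.605 mL
L-proline: 0.13% w/v = 1.3 g/L → 1.3 × 0.55 L = 0.715 g = 715.000 mg
ferric ammonium citrate: 10.7 mg/L × 0.55 L = 5.885 mg
biotin: 5.96 µmol/L × 244.3 g/mol × 0.55 L ÷ 1000 = 0.801 mg
sodium nitrate: 4.56 g/L × 0.55 L = 2.508 g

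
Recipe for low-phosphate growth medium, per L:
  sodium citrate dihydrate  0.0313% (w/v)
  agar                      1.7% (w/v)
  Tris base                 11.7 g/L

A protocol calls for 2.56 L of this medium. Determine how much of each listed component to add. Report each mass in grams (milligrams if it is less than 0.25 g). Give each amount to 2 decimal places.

sodium citrate dihydrate 0.80 g; agar 43.52 g; Tris base 29.95 g

Scale factor relative to 1 L: 2.56.
sodium citrate dihydrate: 0.0313 g per 100 mL × 2560 mL ÷ 100 = 0.80 g
agar: 1.7% w/v = 17 g/L → 17 × 2.56 L = 43.52 g
Tris base: 11.7 g/L × 2.56 L = 29.95 g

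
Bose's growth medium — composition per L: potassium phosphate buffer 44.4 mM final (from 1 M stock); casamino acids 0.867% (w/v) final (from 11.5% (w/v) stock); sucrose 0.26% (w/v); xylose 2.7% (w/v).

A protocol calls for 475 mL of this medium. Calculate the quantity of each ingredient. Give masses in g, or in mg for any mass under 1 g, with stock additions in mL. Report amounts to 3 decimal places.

potassium phosphate buffer 21.090 mL; casamino acids 35.811 mL; sucrose 1.235 g; xylose 12.825 g

Scale factor relative to 1 L: 0.475.
potassium phosphate buffer: dilute stock: 44.4 mM × 475 mL ÷ 1000 mM = 21.090 mL
casamino acids: C1V1 = C2V2 → 0.867% ÷ 11.5% × 475 mL = 35.811 mL
sucrose: 0.26% w/v = 2.6 g/L → 2.6 × 0.475 L = 1.235 g
xylose: 2.7% w/v = 27 g/L → 27 × 0.475 L = 12.825 g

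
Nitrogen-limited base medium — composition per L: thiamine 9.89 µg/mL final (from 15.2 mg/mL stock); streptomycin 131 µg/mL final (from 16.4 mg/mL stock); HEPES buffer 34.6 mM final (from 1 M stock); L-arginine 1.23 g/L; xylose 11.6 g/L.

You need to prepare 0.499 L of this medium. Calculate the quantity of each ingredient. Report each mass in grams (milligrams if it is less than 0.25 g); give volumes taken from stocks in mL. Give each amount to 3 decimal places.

thiamine 0.325 mL; streptomycin 3.986 mL; HEPES buffer 17.265 mL; L-arginine 0.614 g; xylose 5.788 g

Working volume: 0.499 L.
thiamine: dilute stock: 9.89 µg/mL × 499 mL ÷ 15200 µg/mL = 0.325 mL
streptomycin: V = C2·V2/C1 = 131 µg/mL × 499 mL ÷ 16400 µg/mL = 3.986 mL
HEPES buffer: C1V1 = C2V2 → 34.6 mM × 499 mL ÷ 1000 mM = 17.265 mL
L-arginine: 1.23 g/L × 0.499 L = 0.614 g
xylose: 11.6 g/L × 0.499 L = 5.788 g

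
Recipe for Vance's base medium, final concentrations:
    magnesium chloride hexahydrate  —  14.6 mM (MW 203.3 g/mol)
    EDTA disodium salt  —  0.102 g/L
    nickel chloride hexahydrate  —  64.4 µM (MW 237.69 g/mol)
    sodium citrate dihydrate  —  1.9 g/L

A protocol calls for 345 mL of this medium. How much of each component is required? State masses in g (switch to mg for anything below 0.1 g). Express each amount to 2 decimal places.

magnesium chloride hexahydrate 1.02 g; EDTA disodium salt 35.19 mg; nickel chloride hexahydrate 5.28 mg; sodium citrate dihydrate 0.66 g

Target volume = 345 mL = 0.345 L.
magnesium chloride hexahydrate: 14.6 mmol/L × 203.3 g/mol × 0.345 L ÷ 1000 = 1.02 g
EDTA disodium salt: 0.102 g/L × 0.345 L = 0.03519 g = 35.19 mg
nickel chloride hexahydrate: 64.4 µmol/L × 237.69 g/mol × 0.345 L ÷ 1000 = 5.28 mg
sodium citrate dihydrate: 1.9 g/L × 0.345 L = 0.66 g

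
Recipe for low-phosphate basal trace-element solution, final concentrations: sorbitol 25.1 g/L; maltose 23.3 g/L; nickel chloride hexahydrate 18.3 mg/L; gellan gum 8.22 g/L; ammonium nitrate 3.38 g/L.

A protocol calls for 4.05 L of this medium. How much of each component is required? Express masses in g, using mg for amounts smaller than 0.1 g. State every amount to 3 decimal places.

Working volume: 4.05 L.
sorbitol: 25.1 g/L × 4.05 L = 101.655 g
maltose: 23.3 g/L × 4.05 L = 94.365 g
nickel chloride hexahydrate: 18.3 mg/L × 4.05 L = 74.115 mg
gellan gum: 8.22 g/L × 4.05 L = 33.291 g
ammonium nitrate: 3.38 g/L × 4.05 L = 13.689 g

sorbitol 101.655 g; maltose 94.365 g; nickel chloride hexahydrate 74.115 mg; gellan gum 33.291 g; ammonium nitrate 13.689 g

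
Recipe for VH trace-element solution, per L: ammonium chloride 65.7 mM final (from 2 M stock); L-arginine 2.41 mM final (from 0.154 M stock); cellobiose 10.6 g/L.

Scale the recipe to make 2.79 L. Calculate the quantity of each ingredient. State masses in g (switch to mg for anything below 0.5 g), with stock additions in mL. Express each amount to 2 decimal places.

Working volume: 2.79 L.
ammonium chloride: C1V1 = C2V2 → 65.7 mM × 2790 mL ÷ 2000 mM = 91.65 mL
L-arginine: dilute stock: 2.41 mM × 2790 mL ÷ 154 mM = 43.66 mL
cellobiose: 10.6 g/L × 2.79 L = 29.57 g

ammonium chloride 91.65 mL; L-arginine 43.66 mL; cellobiose 29.57 g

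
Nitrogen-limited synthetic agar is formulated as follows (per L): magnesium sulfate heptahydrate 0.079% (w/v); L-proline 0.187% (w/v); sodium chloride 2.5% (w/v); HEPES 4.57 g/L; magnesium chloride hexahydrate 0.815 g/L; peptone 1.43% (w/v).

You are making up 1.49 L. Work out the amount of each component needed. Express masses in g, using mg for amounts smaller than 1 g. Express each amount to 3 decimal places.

Working volume: 1.49 L.
magnesium sulfate heptahydrate: 0.079 g per 100 mL × 1490 mL ÷ 100 = 1.177 g
L-proline: 0.187% w/v = 1.87 g/L → 1.87 × 1.49 L = 2.786 g
sodium chloride: 2.5% w/v = 25 g/L → 25 × 1.49 L = 37.250 g
HEPES: 4.57 g/L × 1.49 L = 6.809 g
magnesium chloride hexahydrate: 0.815 g/L × 1.49 L = 1.214 g
peptone: 1.43% w/v = 14.3 g/L → 14.3 × 1.49 L = 21.307 g

magnesium sulfate heptahydrate 1.177 g; L-proline 2.786 g; sodium chloride 37.250 g; HEPES 6.809 g; magnesium chloride hexahydrate 1.214 g; peptone 21.307 g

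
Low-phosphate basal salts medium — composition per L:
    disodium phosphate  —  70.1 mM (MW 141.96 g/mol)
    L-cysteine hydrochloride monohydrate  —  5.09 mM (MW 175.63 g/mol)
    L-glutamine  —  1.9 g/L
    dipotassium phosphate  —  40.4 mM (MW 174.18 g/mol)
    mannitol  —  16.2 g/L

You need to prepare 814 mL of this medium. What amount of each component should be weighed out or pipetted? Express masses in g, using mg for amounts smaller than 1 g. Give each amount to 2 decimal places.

Working volume: 814 mL = 0.814 L.
disodium phosphate: 70.1 mmol/L × 141.96 g/mol × 0.814 L ÷ 1000 = 8.10 g
L-cysteine hydrochloride monohydrate: 5.09 mmol/L × 175.63 mg/mmol × 0.814 L = 727.68 mg
L-glutamine: 1.9 g/L × 0.814 L = 1.55 g
dipotassium phosphate: 40.4 mmol/L × 174.18 g/mol × 0.814 L ÷ 1000 = 5.73 g
mannitol: 16.2 g/L × 0.814 L = 13.19 g

disodium phosphate 8.10 g; L-cysteine hydrochloride monohydrate 727.68 mg; L-glutamine 1.55 g; dipotassium phosphate 5.73 g; mannitol 13.19 g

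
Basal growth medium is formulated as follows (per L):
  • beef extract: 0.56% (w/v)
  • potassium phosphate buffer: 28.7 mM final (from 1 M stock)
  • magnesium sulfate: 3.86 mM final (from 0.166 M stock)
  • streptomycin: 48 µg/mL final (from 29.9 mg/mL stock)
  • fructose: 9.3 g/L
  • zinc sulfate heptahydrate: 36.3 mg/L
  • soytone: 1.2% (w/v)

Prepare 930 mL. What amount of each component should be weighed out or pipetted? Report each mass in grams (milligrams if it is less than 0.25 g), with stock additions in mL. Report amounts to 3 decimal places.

beef extract 5.208 g; potassium phosphate buffer 26.691 mL; magnesium sulfate 21.625 mL; streptomycin 1.493 mL; fructose 8.649 g; zinc sulfate heptahydrate 33.759 mg; soytone 11.160 g

Target volume = 930 mL = 0.93 L.
beef extract: 0.56% w/v = 5.6 g/L → 5.6 × 0.93 L = 5.208 g
potassium phosphate buffer: V = C2·V2/C1 = 28.7 mM × 930 mL ÷ 1000 mM = 26.691 mL
magnesium sulfate: V = C2·V2/C1 = 3.86 mM × 930 mL ÷ 166 mM = 21.625 mL
streptomycin: V = C2·V2/C1 = 48 µg/mL × 930 mL ÷ 29900 µg/mL = 1.493 mL
fructose: 9.3 g/L × 0.93 L = 8.649 g
zinc sulfate heptahydrate: 36.3 mg/L × 0.93 L = 33.759 mg
soytone: 1.2 g per 100 mL × 930 mL ÷ 100 = 11.160 g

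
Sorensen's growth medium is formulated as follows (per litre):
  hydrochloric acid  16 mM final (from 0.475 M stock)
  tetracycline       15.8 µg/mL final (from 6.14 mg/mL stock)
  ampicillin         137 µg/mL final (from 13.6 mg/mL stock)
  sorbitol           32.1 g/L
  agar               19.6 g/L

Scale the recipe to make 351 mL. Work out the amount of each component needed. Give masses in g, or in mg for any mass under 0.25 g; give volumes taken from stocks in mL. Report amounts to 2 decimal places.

hydrochloric acid 11.82 mL; tetracycline 0.90 mL; ampicillin 3.54 mL; sorbitol 11.27 g; agar 6.88 g

Working volume: 351 mL = 0.351 L.
hydrochloric acid: dilute stock: 16 mM × 351 mL ÷ 475 mM = 11.82 mL
tetracycline: dilute stock: 15.8 µg/mL × 351 mL ÷ 6140 µg/mL = 0.90 mL
ampicillin: dilute stock: 137 µg/mL × 351 mL ÷ 13600 µg/mL = 3.54 mL
sorbitol: 32.1 g/L × 0.351 L = 11.27 g
agar: 19.6 g/L × 0.351 L = 6.88 g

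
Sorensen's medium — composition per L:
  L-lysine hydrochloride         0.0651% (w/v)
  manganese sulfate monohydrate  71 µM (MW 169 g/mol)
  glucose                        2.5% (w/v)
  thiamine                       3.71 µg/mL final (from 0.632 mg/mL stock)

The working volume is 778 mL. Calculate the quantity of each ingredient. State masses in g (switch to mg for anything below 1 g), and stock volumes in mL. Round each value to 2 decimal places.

L-lysine hydrochloride 506.48 mg; manganese sulfate monohydrate 9.34 mg; glucose 19.45 g; thiamine 4.57 mL

Target volume = 778 mL = 0.778 L.
L-lysine hydrochloride: 0.0651% w/v = 0.651 g/L → 0.651 × 0.778 L = 0.506478 g = 506.48 mg
manganese sulfate monohydrate: 71 µmol/L × 169 g/mol × 0.778 L ÷ 1000 = 9.34 mg
glucose: 2.5% w/v = 25 g/L → 25 × 0.778 L = 19.45 g
thiamine: dilute stock: 3.71 µg/mL × 778 mL ÷ 632 µg/mL = 4.57 mL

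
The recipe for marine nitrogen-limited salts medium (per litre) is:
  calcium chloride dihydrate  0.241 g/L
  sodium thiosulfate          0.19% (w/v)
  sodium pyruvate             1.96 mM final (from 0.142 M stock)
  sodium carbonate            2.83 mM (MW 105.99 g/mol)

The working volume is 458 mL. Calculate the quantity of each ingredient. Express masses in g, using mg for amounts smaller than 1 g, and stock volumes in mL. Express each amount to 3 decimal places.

Working volume: 458 mL = 0.458 L.
calcium chloride dihydrate: 0.241 g/L × 0.458 L = 0.110378 g = 110.378 mg
sodium thiosulfate: 0.19 g per 100 mL × 458 mL ÷ 100 = 0.8702 g = 870.200 mg
sodium pyruvate: C1V1 = C2V2 → 1.96 mM × 458 mL ÷ 142 mM = 6.322 mL
sodium carbonate: 2.83 mmol/L × 105.99 mg/mmol × 0.458 L = 137.378 mg

calcium chloride dihydrate 110.378 mg; sodium thiosulfate 870.200 mg; sodium pyruvate 6.322 mL; sodium carbonate 137.378 mg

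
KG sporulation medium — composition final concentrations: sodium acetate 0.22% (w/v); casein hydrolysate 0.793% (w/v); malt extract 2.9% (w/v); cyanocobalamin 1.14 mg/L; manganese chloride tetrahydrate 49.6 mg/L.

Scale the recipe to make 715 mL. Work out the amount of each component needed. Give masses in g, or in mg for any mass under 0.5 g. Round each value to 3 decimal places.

Scale factor relative to 1 L: 0.715.
sodium acetate: 0.22 g per 100 mL × 715 mL ÷ 100 = 1.573 g
casein hydrolysate: 0.793% w/v = 7.93 g/L → 7.93 × 0.715 L = 5.670 g
malt extract: 2.9 g per 100 mL × 715 mL ÷ 100 = 20.735 g
cyanocobalamin: 1.14 mg/L × 0.715 L = 0.815 mg
manganese chloride tetrahydrate: 49.6 mg/L × 0.715 L = 35.464 mg

sodium acetate 1.573 g; casein hydrolysate 5.670 g; malt extract 20.735 g; cyanocobalamin 0.815 mg; manganese chloride tetrahydrate 35.464 mg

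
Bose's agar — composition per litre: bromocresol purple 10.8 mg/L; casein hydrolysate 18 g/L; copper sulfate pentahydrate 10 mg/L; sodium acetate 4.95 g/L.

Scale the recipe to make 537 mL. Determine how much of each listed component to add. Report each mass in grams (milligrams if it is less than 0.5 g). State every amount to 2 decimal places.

bromocresol purple 5.80 mg; casein hydrolysate 9.67 g; copper sulfate pentahydrate 5.37 mg; sodium acetate 2.66 g

Working volume: 537 mL = 0.537 L.
bromocresol purple: 10.8 mg/L × 0.537 L = 5.80 mg
casein hydrolysate: 18 g/L × 0.537 L = 9.67 g
copper sulfate pentahydrate: 10 mg/L × 0.537 L = 5.37 mg
sodium acetate: 4.95 g/L × 0.537 L = 2.66 g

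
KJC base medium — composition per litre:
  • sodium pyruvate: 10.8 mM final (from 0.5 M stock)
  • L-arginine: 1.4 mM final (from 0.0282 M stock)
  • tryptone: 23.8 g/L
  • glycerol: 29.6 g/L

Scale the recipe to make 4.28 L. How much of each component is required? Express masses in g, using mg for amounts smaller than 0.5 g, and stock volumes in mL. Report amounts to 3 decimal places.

sodium pyruvate 92.448 mL; L-arginine 212.482 mL; tryptone 101.864 g; glycerol 126.688 g

Working volume: 4.28 L.
sodium pyruvate: dilute stock: 10.8 mM × 4280 mL ÷ 500 mM = 92.448 mL
L-arginine: C1V1 = C2V2 → 1.4 mM × 4280 mL ÷ 28.2 mM = 212.482 mL
tryptone: 23.8 g/L × 4.28 L = 101.864 g
glycerol: 29.6 g/L × 4.28 L = 126.688 g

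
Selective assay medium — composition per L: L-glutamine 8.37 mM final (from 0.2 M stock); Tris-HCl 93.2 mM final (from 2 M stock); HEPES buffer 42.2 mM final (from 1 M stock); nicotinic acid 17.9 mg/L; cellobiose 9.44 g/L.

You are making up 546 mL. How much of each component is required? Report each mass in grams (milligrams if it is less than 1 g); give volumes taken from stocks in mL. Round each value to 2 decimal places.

Target volume = 546 mL = 0.546 L.
L-glutamine: dilute stock: 8.37 mM × 546 mL ÷ 200 mM = 22.85 mL
Tris-HCl: C1V1 = C2V2 → 93.2 mM × 546 mL ÷ 2000 mM = 25.44 mL
HEPES buffer: V = C2·V2/C1 = 42.2 mM × 546 mL ÷ 1000 mM = 23.04 mL
nicotinic acid: 17.9 mg/L × 0.546 L = 9.77 mg
cellobiose: 9.44 g/L × 0.546 L = 5.15 g

L-glutamine 22.85 mL; Tris-HCl 25.44 mL; HEPES buffer 23.04 mL; nicotinic acid 9.77 mg; cellobiose 5.15 g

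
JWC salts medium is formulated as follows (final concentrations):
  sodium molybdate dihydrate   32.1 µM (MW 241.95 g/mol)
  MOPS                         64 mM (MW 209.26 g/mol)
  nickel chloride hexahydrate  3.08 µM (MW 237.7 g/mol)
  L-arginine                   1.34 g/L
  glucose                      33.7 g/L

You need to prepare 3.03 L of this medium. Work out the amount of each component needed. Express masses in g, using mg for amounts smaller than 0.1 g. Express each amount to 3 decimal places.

sodium molybdate dihydrate 23.533 mg; MOPS 40.580 g; nickel chloride hexahydrate 2.218 mg; L-arginine 4.060 g; glucose 102.111 g

Working volume: 3.03 L.
sodium molybdate dihydrate: 32.1 µmol/L × 241.95 g/mol × 3.03 L ÷ 1000 = 23.533 mg
MOPS: 64 mmol/L × 209.26 g/mol × 3.03 L ÷ 1000 = 40.580 g
nickel chloride hexahydrate: 3.08 µmol/L × 237.7 g/mol × 3.03 L ÷ 1000 = 2.218 mg
L-arginine: 1.34 g/L × 3.03 L = 4.060 g
glucose: 33.7 g/L × 3.03 L = 102.111 g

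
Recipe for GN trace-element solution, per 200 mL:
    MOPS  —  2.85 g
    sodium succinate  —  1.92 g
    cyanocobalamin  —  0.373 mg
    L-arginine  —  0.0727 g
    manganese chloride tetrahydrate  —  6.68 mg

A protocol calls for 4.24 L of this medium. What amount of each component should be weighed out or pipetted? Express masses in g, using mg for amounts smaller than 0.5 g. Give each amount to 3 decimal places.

Scale factor = 4240 mL / 200 mL = 21.2.
MOPS: 2.85 g × (4240 mL / 200 mL) = 60.420 g
sodium succinate: 1.92 g × (4240 mL / 200 mL) = 40.704 g
cyanocobalamin: 0.373 mg × (4240 mL / 200 mL) = 7.908 mg
L-arginine: 0.0727 g × (4240 mL / 200 mL) = 1.541 g
manganese chloride tetrahydrate: 6.68 mg × (4240 mL / 200 mL) = 141.616 mg

MOPS 60.420 g; sodium succinate 40.704 g; cyanocobalamin 7.908 mg; L-arginine 1.541 g; manganese chloride tetrahydrate 141.616 mg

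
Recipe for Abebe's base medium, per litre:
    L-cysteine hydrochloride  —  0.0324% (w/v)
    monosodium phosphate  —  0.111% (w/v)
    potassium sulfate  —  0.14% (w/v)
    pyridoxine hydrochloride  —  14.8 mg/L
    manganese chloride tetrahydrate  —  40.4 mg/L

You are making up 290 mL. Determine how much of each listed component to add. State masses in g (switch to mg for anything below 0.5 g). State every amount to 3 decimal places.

Scale factor relative to 1 L: 0.29.
L-cysteine hydrochloride: 0.0324% w/v = 0.324 g/L → 0.324 × 0.29 L = 0.09396 g = 93.960 mg
monosodium phosphate: 0.111% w/v = 1.11 g/L → 1.11 × 0.29 L = 0.3219 g = 321.900 mg
potassium sulfate: 0.14% w/v = 1.4 g/L → 1.4 × 0.29 L = 0.406 g = 406.000 mg
pyridoxine hydrochloride: 14.8 mg/L × 0.29 L = 4.292 mg
manganese chloride tetrahydrate: 40.4 mg/L × 0.29 L = 11.716 mg

L-cysteine hydrochloride 93.960 mg; monosodium phosphate 321.900 mg; potassium sulfate 406.000 mg; pyridoxine hydrochloride 4.292 mg; manganese chloride tetrahydrate 11.716 mg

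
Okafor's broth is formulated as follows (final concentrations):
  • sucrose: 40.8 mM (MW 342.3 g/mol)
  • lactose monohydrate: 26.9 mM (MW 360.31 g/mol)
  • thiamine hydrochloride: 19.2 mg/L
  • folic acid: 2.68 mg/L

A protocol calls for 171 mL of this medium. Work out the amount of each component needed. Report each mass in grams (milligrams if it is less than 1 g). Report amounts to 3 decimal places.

Target volume = 171 mL = 0.171 L.
sucrose: 40.8 mmol/L × 342.3 g/mol × 0.171 L ÷ 1000 = 2.388 g
lactose monohydrate: 26.9 mmol/L × 360.31 g/mol × 0.171 L ÷ 1000 = 1.657 g
thiamine hydrochloride: 19.2 mg/L × 0.171 L = 3.283 mg
folic acid: 2.68 mg/L × 0.171 L = 0.458 mg

sucrose 2.388 g; lactose monohydrate 1.657 g; thiamine hydrochloride 3.283 mg; folic acid 0.458 mg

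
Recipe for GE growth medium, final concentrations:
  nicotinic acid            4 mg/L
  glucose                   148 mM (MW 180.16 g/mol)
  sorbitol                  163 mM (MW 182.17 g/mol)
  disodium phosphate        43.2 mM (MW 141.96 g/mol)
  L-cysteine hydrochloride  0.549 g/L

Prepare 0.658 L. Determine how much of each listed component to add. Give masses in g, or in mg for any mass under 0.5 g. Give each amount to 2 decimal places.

Scale factor relative to 1 L: 0.658.
nicotinic acid: 4 mg/L × 0.658 L = 2.63 mg
glucose: 148 mmol/L × 180.16 g/mol × 0.658 L ÷ 1000 = 17.54 g
sorbitol: 163 mmol/L × 182.17 g/mol × 0.658 L ÷ 1000 = 19.54 g
disodium phosphate: 43.2 mmol/L × 141.96 g/mol × 0.658 L ÷ 1000 = 4.04 g
L-cysteine hydrochloride: 0.549 g/L × 0.658 L = 0.361242 g = 361.24 mg

nicotinic acid 2.63 mg; glucose 17.54 g; sorbitol 19.54 g; disodium phosphate 4.04 g; L-cysteine hydrochloride 361.24 mg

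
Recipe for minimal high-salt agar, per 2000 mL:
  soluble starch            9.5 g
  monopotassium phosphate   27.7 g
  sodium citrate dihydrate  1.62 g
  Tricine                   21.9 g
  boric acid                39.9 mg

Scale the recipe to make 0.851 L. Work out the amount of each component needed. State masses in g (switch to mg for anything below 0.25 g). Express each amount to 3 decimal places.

Scale factor = 851 mL / 2000 mL = 0.4255.
soluble starch: 9.5 g × (851 mL / 2000 mL) = 4.042 g
monopotassium phosphate: 27.7 g × (851 mL / 2000 mL) = 11.786 g
sodium citrate dihydrate: 1.62 g × (851 mL / 2000 mL) = 0.689 g
Tricine: 21.9 g × (851 mL / 2000 mL) = 9.318 g
boric acid: 39.9 mg × (851 mL / 2000 mL) = 16.977 mg

soluble starch 4.042 g; monopotassium phosphate 11.786 g; sodium citrate dihydrate 0.689 g; Tricine 9.318 g; boric acid 16.977 mg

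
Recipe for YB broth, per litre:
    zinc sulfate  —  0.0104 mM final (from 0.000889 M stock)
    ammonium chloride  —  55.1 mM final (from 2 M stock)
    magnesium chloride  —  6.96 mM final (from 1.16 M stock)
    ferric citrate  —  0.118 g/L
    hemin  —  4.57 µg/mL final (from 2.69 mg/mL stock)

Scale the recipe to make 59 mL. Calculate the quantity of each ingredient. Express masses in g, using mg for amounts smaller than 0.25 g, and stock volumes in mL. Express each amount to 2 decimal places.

Working volume: 59 mL = 0.059 L.
zinc sulfate: V = C2·V2/C1 = 0.0104 mM × 59 mL ÷ 0.889 mM = 0.69 mL
ammonium chloride: dilute stock: 55.1 mM × 59 mL ÷ 2000 mM = 1.63 mL
magnesium chloride: V = C2·V2/C1 = 6.96 mM × 59 mL ÷ 1160 mM = 0.35 mL
ferric citrate: 0.118 g/L × 0.059 L = 0.006962 g = 6.96 mg
hemin: C1V1 = C2V2 → 4.57 µg/mL × 59 mL ÷ 2690 µg/mL = 0.10 mL

zinc sulfate 0.69 mL; ammonium chloride 1.63 mL; magnesium chloride 0.35 mL; ferric citrate 6.96 mg; hemin 0.10 mL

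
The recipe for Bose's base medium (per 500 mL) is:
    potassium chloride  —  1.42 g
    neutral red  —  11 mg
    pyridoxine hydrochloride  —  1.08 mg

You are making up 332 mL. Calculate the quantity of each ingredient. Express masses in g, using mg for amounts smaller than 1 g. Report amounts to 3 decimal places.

Ratio of target to recipe volume: 332 / 500 = 0.664.
potassium chloride: 1.42 g × (332 mL / 500 mL) = 0.94288 g = 942.880 mg
neutral red: 11 mg × (332 mL / 500 mL) = 7.304 mg
pyridoxine hydrochloride: 1.08 mg × (332 mL / 500 mL) = 0.717 mg

potassium chloride 942.880 mg; neutral red 7.304 mg; pyridoxine hydrochloride 0.717 mg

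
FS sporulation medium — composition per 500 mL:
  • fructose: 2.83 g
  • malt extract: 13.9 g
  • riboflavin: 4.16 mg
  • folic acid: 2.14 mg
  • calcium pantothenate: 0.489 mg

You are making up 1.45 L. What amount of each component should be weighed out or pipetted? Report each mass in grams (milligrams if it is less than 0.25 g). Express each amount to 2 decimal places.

Ratio of target to recipe volume: 1450 / 500 = 2.9.
fructose: 2.83 g × (1450 mL / 500 mL) = 8.21 g
malt extract: 13.9 g × (1450 mL / 500 mL) = 40.31 g
riboflavin: 4.16 mg × (1450 mL / 500 mL) = 12.06 mg
folic acid: 2.14 mg × (1450 mL / 500 mL) = 6.21 mg
calcium pantothenate: 0.489 mg × (1450 mL / 500 mL) = 1.42 mg

fructose 8.21 g; malt extract 40.31 g; riboflavin 12.06 mg; folic acid 6.21 mg; calcium pantothenate 1.42 mg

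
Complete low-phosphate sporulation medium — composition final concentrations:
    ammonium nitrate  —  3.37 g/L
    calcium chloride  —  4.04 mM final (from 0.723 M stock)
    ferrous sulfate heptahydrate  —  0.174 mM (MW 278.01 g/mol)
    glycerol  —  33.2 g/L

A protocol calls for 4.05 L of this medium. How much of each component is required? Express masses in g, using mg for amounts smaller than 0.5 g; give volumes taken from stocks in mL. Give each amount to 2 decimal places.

Working volume: 4.05 L.
ammonium nitrate: 3.37 g/L × 4.05 L = 13.65 g
calcium chloride: C1V1 = C2V2 → 4.04 mM × 4050 mL ÷ 723 mM = 22.63 mL
ferrous sulfate heptahydrate: 0.174 mmol/L × 278.01 mg/mmol × 4.05 L = 195.91 mg
glycerol: 33.2 g/L × 4.05 L = 134.46 g

ammonium nitrate 13.65 g; calcium chloride 22.63 mL; ferrous sulfate heptahydrate 195.91 mg; glycerol 134.46 g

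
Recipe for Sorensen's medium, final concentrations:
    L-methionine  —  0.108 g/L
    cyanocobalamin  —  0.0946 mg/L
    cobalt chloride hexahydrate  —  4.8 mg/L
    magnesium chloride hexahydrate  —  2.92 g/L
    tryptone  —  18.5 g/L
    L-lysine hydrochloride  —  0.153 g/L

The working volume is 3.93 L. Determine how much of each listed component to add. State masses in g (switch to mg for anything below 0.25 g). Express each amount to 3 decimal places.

Scale factor relative to 1 L: 3.93.
L-methionine: 0.108 g/L × 3.93 L = 0.424 g
cyanocobalamin: 0.0946 mg/L × 3.93 L = 0.372 mg
cobalt chloride hexahydrate: 4.8 mg/L × 3.93 L = 18.864 mg
magnesium chloride hexahydrate: 2.92 g/L × 3.93 L = 11.476 g
tryptone: 18.5 g/L × 3.93 L = 72.705 g
L-lysine hydrochloride: 0.153 g/L × 3.93 L = 0.601 g

L-methionine 0.424 g; cyanocobalamin 0.372 mg; cobalt chloride hexahydrate 18.864 mg; magnesium chloride hexahydrate 11.476 g; tryptone 72.705 g; L-lysine hydrochloride 0.601 g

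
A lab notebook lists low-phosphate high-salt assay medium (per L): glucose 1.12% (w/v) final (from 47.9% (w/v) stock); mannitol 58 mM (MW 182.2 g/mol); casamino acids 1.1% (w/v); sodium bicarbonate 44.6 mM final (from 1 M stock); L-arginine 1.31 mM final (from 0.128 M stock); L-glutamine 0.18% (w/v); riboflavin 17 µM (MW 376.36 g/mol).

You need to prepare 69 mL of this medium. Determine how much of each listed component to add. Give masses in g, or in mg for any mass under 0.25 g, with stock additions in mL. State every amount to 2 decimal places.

Scale factor relative to 1 L: 0.069.
glucose: V = C2·V2/C1 = 1.12% ÷ 47.9% × 69 mL = 1.61 mL
mannitol: 58 mmol/L × 182.2 g/mol × 0.069 L ÷ 1000 = 0.73 g
casamino acids: 1.1 g per 100 mL × 69 mL ÷ 100 = 0.76 g
sodium bicarbonate: C1V1 = C2V2 → 44.6 mM × 69 mL ÷ 1000 mM = 3.08 mL
L-arginine: C1V1 = C2V2 → 1.31 mM × 69 mL ÷ 128 mM = 0.71 mL
L-glutamine: 0.18% w/v = 1.8 g/L → 1.8 × 0.069 L = 0.1242 g = 124.20 mg
riboflavin: 17 µmol/L × 376.36 g/mol × 0.069 L ÷ 1000 = 0.44 mg

glucose 1.61 mL; mannitol 0.73 g; casamino acids 0.76 g; sodium bicarbonate 3.08 mL; L-arginine 0.71 mL; L-glutamine 124.20 mg; riboflavin 0.44 mg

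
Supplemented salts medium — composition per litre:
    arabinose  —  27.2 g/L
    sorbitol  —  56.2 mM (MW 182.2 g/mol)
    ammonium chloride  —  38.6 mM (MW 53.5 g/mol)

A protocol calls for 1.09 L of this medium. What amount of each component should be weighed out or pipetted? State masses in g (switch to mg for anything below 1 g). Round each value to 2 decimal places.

Scale factor relative to 1 L: 1.09.
arabinose: 27.2 g/L × 1.09 L = 29.65 g
sorbitol: 56.2 mmol/L × 182.2 g/mol × 1.09 L ÷ 1000 = 11.16 g
ammonium chloride: 38.6 mmol/L × 53.5 g/mol × 1.09 L ÷ 1000 = 2.25 g

arabinose 29.65 g; sorbitol 11.16 g; ammonium chloride 2.25 g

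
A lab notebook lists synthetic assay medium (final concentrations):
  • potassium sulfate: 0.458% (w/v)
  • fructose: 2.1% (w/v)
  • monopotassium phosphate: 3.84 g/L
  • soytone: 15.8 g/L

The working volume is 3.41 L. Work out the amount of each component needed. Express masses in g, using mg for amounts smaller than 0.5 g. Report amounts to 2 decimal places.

potassium sulfate 15.62 g; fructose 71.61 g; monopotassium phosphate 13.09 g; soytone 53.88 g

Working volume: 3.41 L.
potassium sulfate: 0.458 g per 100 mL × 3410 mL ÷ 100 = 15.62 g
fructose: 2.1% w/v = 21 g/L → 21 × 3.41 L = 71.61 g
monopotassium phosphate: 3.84 g/L × 3.41 L = 13.09 g
soytone: 15.8 g/L × 3.41 L = 53.88 g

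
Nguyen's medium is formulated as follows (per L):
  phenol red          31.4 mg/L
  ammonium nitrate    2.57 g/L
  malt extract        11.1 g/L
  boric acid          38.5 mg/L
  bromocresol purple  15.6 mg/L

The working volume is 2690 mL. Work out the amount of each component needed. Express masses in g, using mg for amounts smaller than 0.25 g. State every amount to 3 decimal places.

Working volume: 2690 mL = 2.69 L.
phenol red: 31.4 mg/L × 2.69 L = 84.466 mg
ammonium nitrate: 2.57 g/L × 2.69 L = 6.913 g
malt extract: 11.1 g/L × 2.69 L = 29.859 g
boric acid: 38.5 mg/L × 2.69 L = 103.565 mg
bromocresol purple: 15.6 mg/L × 2.69 L = 41.964 mg

phenol red 84.466 mg; ammonium nitrate 6.913 g; malt extract 29.859 g; boric acid 103.565 mg; bromocresol purple 41.964 mg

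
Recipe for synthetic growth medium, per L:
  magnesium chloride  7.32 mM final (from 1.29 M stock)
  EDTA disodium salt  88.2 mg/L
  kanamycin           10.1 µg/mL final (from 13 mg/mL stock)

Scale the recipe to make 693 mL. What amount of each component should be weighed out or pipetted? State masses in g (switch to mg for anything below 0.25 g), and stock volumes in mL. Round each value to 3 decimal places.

magnesium chloride 3.932 mL; EDTA disodium salt 61.123 mg; kanamycin 0.538 mL

Working volume: 693 mL = 0.693 L.
magnesium chloride: C1V1 = C2V2 → 7.32 mM × 693 mL ÷ 1290 mM = 3.932 mL
EDTA disodium salt: 88.2 mg/L × 0.693 L = 61.123 mg
kanamycin: C1V1 = C2V2 → 10.1 µg/mL × 693 mL ÷ 13000 µg/mL = 0.538 mL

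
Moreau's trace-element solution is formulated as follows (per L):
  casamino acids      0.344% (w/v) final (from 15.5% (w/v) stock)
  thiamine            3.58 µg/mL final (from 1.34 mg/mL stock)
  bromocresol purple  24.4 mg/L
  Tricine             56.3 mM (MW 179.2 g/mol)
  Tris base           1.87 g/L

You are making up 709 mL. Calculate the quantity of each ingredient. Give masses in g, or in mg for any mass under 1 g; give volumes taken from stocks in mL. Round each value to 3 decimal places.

casamino acids 15.735 mL; thiamine 1.894 mL; bromocresol purple 17.300 mg; Tricine 7.153 g; Tris base 1.326 g

Working volume: 709 mL = 0.709 L.
casamino acids: V = C2·V2/C1 = 0.344% ÷ 15.5% × 709 mL = 15.735 mL
thiamine: dilute stock: 3.58 µg/mL × 709 mL ÷ 1340 µg/mL = 1.894 mL
bromocresol purple: 24.4 mg/L × 0.709 L = 17.300 mg
Tricine: 56.3 mmol/L × 179.2 g/mol × 0.709 L ÷ 1000 = 7.153 g
Tris base: 1.87 g/L × 0.709 L = 1.326 g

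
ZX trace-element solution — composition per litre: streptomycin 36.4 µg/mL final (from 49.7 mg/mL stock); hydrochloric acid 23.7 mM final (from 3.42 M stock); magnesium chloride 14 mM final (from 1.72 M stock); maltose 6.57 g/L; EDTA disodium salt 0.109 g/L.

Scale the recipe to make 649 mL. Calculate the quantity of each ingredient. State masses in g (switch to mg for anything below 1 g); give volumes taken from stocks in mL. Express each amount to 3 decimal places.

Target volume = 649 mL = 0.649 L.
streptomycin: V = C2·V2/C1 = 36.4 µg/mL × 649 mL ÷ 49700 µg/mL = 0.475 mL
hydrochloric acid: V = C2·V2/C1 = 23.7 mM × 649 mL ÷ 3420 mM = 4.497 mL
magnesium chloride: V = C2·V2/C1 = 14 mM × 649 mL ÷ 1720 mM = 5.283 mL
maltose: 6.57 g/L × 0.649 L = 4.264 g
EDTA disodium salt: 0.109 g/L × 0.649 L = 0.070741 g = 70.741 mg

streptomycin 0.475 mL; hydrochloric acid 4.497 mL; magnesium chloride 5.283 mL; maltose 4.264 g; EDTA disodium salt 70.741 mg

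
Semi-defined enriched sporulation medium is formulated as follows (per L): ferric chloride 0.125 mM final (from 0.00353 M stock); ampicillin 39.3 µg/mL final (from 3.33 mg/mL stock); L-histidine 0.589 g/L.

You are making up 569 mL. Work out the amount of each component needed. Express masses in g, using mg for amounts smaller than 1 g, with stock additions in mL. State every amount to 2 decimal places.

Scale factor relative to 1 L: 0.569.
ferric chloride: C1V1 = C2V2 → 0.125 mM × 569 mL ÷ 3.53 mM = 20.15 mL
ampicillin: dilute stock: 39.3 µg/mL × 569 mL ÷ 3330 µg/mL = 6.72 mL
L-histidine: 0.589 g/L × 0.569 L = 0.335141 g = 335.14 mg

ferric chloride 20.15 mL; ampicillin 6.72 mL; L-histidine 335.14 mg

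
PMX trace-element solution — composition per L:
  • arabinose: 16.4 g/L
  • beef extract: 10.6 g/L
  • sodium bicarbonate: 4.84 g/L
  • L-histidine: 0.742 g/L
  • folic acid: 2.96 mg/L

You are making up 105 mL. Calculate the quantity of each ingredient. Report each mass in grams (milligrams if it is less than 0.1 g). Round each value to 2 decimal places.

arabinose 1.72 g; beef extract 1.11 g; sodium bicarbonate 0.51 g; L-histidine 77.91 mg; folic acid 0.31 mg

Target volume = 105 mL = 0.105 L.
arabinose: 16.4 g/L × 0.105 L = 1.72 g
beef extract: 10.6 g/L × 0.105 L = 1.11 g
sodium bicarbonate: 4.84 g/L × 0.105 L = 0.51 g
L-histidine: 0.742 g/L × 0.105 L = 0.07791 g = 77.91 mg
folic acid: 2.96 mg/L × 0.105 L = 0.31 mg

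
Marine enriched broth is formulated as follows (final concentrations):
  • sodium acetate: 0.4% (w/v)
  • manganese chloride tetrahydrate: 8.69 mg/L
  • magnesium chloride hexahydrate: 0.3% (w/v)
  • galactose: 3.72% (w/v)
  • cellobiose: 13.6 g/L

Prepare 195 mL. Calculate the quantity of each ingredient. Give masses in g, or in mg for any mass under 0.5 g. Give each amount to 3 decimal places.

sodium acetate 0.780 g; manganese chloride tetrahydrate 1.695 mg; magnesium chloride hexahydrate 0.585 g; galactose 7.254 g; cellobiose 2.652 g

Target volume = 195 mL = 0.195 L.
sodium acetate: 0.4 g per 100 mL × 195 mL ÷ 100 = 0.780 g
manganese chloride tetrahydrate: 8.69 mg/L × 0.195 L = 1.695 mg
magnesium chloride hexahydrate: 0.3% w/v = 3 g/L → 3 × 0.195 L = 0.585 g
galactose: 3.72 g per 100 mL × 195 mL ÷ 100 = 7.254 g
cellobiose: 13.6 g/L × 0.195 L = 2.652 g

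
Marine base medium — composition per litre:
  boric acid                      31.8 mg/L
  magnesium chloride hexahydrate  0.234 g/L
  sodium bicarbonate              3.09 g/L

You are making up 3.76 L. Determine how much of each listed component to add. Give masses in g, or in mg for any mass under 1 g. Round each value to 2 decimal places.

boric acid 119.57 mg; magnesium chloride hexahydrate 879.84 mg; sodium bicarbonate 11.62 g

Scale factor relative to 1 L: 3.76.
boric acid: 31.8 mg/L × 3.76 L = 119.57 mg
magnesium chloride hexahydrate: 0.234 g/L × 3.76 L = 0.87984 g = 879.84 mg
sodium bicarbonate: 3.09 g/L × 3.76 L = 11.62 g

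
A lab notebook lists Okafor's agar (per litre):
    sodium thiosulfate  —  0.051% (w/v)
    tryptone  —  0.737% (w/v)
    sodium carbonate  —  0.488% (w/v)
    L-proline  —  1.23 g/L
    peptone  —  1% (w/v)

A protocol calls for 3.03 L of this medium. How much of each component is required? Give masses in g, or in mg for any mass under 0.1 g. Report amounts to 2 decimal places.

Working volume: 3.03 L.
sodium thiosulfate: 0.051 g per 100 mL × 3030 mL ÷ 100 = 1.55 g
tryptone: 0.737% w/v = 7.37 g/L → 7.37 × 3.03 L = 22.33 g
sodium carbonate: 0.488 g per 100 mL × 3030 mL ÷ 100 = 14.79 g
L-proline: 1.23 g/L × 3.03 L = 3.73 g
peptone: 1 g per 100 mL × 3030 mL ÷ 100 = 30.30 g

sodium thiosulfate 1.55 g; tryptone 22.33 g; sodium carbonate 14.79 g; L-proline 3.73 g; peptone 30.30 g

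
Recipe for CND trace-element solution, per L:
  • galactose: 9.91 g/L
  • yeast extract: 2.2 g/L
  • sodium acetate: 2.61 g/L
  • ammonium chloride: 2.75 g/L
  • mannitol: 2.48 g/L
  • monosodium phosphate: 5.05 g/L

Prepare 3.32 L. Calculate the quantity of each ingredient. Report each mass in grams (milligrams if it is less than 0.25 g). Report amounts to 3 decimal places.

Scale factor relative to 1 L: 3.32.
galactose: 9.91 g/L × 3.32 L = 32.901 g
yeast extract: 2.2 g/L × 3.32 L = 7.304 g
sodium acetate: 2.61 g/L × 3.32 L = 8.665 g
ammonium chloride: 2.75 g/L × 3.32 L = 9.130 g
mannitol: 2.48 g/L × 3.32 L = 8.234 g
monosodium phosphate: 5.05 g/L × 3.32 L = 16.766 g

galactose 32.901 g; yeast extract 7.304 g; sodium acetate 8.665 g; ammonium chloride 9.130 g; mannitol 8.234 g; monosodium phosphate 16.766 g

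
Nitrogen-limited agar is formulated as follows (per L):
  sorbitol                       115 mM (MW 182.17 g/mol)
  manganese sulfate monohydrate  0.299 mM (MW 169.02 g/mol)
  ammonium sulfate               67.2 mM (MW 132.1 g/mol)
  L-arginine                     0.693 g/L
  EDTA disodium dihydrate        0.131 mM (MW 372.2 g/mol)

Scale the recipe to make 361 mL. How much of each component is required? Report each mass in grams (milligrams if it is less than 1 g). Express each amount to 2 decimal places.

Working volume: 361 mL = 0.361 L.
sorbitol: 115 mmol/L × 182.17 g/mol × 0.361 L ÷ 1000 = 7.56 g
manganese sulfate monohydrate: 0.299 mmol/L × 169.02 mg/mmol × 0.361 L = 18.24 mg
ammonium sulfate: 67.2 mmol/L × 132.1 g/mol × 0.361 L ÷ 1000 = 3.20 g
L-arginine: 0.693 g/L × 0.361 L = 0.250173 g = 250.17 mg
EDTA disodium dihydrate: 0.131 mmol/L × 372.2 mg/mmol × 0.361 L = 17.60 mg

sorbitol 7.56 g; manganese sulfate monohydrate 18.24 mg; ammonium sulfate 3.20 g; L-arginine 250.17 mg; EDTA disodium dihydrate 17.60 mg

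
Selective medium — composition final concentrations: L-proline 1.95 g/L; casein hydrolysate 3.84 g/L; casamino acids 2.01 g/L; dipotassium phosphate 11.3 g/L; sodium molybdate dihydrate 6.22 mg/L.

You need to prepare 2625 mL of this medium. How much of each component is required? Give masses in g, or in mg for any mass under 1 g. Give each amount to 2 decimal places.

L-proline 5.12 g; casein hydrolysate 10.08 g; casamino acids 5.28 g; dipotassium phosphate 29.66 g; sodium molybdate dihydrate 16.33 mg

Target volume = 2625 mL = 2.625 L.
L-proline: 1.95 g/L × 2.625 L = 5.12 g
casein hydrolysate: 3.84 g/L × 2.625 L = 10.08 g
casamino acids: 2.01 g/L × 2.625 L = 5.28 g
dipotassium phosphate: 11.3 g/L × 2.625 L = 29.66 g
sodium molybdate dihydrate: 6.22 mg/L × 2.625 L = 16.33 mg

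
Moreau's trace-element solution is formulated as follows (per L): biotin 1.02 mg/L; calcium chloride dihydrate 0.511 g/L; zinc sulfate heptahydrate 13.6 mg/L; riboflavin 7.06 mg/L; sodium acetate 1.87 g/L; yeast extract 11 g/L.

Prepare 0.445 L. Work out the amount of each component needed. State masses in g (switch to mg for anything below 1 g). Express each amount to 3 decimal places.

biotin 0.454 mg; calcium chloride dihydrate 227.395 mg; zinc sulfate heptahydrate 6.052 mg; riboflavin 3.142 mg; sodium acetate 832.150 mg; yeast extract 4.895 g

Scale factor relative to 1 L: 0.445.
biotin: 1.02 mg/L × 0.445 L = 0.454 mg
calcium chloride dihydrate: 0.511 g/L × 0.445 L = 0.227395 g = 227.395 mg
zinc sulfate heptahydrate: 13.6 mg/L × 0.445 L = 6.052 mg
riboflavin: 7.06 mg/L × 0.445 L = 3.142 mg
sodium acetate: 1.87 g/L × 0.445 L = 0.83215 g = 832.150 mg
yeast extract: 11 g/L × 0.445 L = 4.895 g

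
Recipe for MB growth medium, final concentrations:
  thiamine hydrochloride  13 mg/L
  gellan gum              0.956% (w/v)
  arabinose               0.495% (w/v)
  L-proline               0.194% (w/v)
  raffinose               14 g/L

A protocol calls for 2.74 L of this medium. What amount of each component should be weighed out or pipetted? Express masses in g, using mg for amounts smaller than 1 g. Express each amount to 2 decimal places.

Working volume: 2.74 L.
thiamine hydrochloride: 13 mg/L × 2.74 L = 35.62 mg
gellan gum: 0.956% w/v = 9.56 g/L → 9.56 × 2.74 L = 26.19 g
arabinose: 0.495 g per 100 mL × 2740 mL ÷ 100 = 13.56 g
L-proline: 0.194 g per 100 mL × 2740 mL ÷ 100 = 5.32 g
raffinose: 14 g/L × 2.74 L = 38.36 g

thiamine hydrochloride 35.62 mg; gellan gum 26.19 g; arabinose 13.56 g; L-proline 5.32 g; raffinose 38.36 g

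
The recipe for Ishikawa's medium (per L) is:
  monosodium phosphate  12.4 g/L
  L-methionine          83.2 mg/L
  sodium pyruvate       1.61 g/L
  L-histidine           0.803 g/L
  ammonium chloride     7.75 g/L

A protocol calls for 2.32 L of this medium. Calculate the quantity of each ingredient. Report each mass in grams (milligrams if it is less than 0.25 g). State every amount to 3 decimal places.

Scale factor relative to 1 L: 2.32.
monosodium phosphate: 12.4 g/L × 2.32 L = 28.768 g
L-methionine: 83.2 mg/L × 2.32 L = 193.024 mg
sodium pyruvate: 1.61 g/L × 2.32 L = 3.735 g
L-histidine: 0.803 g/L × 2.32 L = 1.863 g
ammonium chloride: 7.75 g/L × 2.32 L = 17.980 g

monosodium phosphate 28.768 g; L-methionine 193.024 mg; sodium pyruvate 3.735 g; L-histidine 1.863 g; ammonium chloride 17.980 g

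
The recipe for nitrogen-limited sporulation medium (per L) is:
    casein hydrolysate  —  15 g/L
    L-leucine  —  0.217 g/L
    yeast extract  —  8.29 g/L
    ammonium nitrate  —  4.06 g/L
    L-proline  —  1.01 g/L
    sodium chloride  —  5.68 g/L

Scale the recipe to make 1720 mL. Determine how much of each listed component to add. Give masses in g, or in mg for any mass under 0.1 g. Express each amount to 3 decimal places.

casein hydrolysate 25.800 g; L-leucine 0.373 g; yeast extract 14.259 g; ammonium nitrate 6.983 g; L-proline 1.737 g; sodium chloride 9.770 g

Target volume = 1720 mL = 1.72 L.
casein hydrolysate: 15 g/L × 1.72 L = 25.800 g
L-leucine: 0.217 g/L × 1.72 L = 0.373 g
yeast extract: 8.29 g/L × 1.72 L = 14.259 g
ammonium nitrate: 4.06 g/L × 1.72 L = 6.983 g
L-proline: 1.01 g/L × 1.72 L = 1.737 g
sodium chloride: 5.68 g/L × 1.72 L = 9.770 g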